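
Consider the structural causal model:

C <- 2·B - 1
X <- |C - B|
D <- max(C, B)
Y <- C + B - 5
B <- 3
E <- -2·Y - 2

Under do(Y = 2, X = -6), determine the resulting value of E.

-6

Setting Y = 2, X = -6 by intervention discards those variables' equations.
E = -2·Y - 2  [with Y=2]  = -6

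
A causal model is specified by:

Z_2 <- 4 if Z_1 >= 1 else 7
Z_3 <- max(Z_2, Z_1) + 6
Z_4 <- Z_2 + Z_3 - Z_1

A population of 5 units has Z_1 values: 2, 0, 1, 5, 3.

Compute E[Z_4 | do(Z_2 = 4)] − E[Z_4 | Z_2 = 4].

do(Z_2=4) breaks Z_2's dependence on Z_1. With Z_2=4 fixed, Z_4 across the units is 12, 14, 13, 10, 11, mean 12.
Conditioning on Z_2=4 selects the 4 unit(s) with Z_1 ∈ {2, 1, 5, 3}. Their Z_4 values: 12, 13, 10, 11. Mean = 11.5.
Difference = 12 − 11.5 = 0.5.

0.5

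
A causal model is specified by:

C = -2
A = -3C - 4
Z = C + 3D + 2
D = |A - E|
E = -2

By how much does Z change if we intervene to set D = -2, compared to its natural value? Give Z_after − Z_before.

-18

Intervening sets D = -2 and removes its equation (D = |A - E|).
Z = C + 3D + 2  [with C=-2, D=-2]  = -6
Without intervention: A = -3C - 4  [with C=-2]  = 2; D = |A - E|  [with A=2, E=-2]  = 4; Z = C + 3D + 2  [with C=-2, D=4]  = 12.
Change = -6 − 12 = -18.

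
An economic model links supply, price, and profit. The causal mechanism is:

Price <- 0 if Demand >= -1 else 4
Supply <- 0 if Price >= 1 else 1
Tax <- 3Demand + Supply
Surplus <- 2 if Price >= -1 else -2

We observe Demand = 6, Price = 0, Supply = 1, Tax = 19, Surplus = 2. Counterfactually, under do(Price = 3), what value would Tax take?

Under do(Price=3), the mechanism Price <- 0 if Demand >= -1 else 4 is discarded; Price is fixed at 3.
Supply = 0 if Price >= 1 else 1  [with Price=3]  = 0
Tax = 3Demand + Supply  [with Demand=6, Supply=0]  = 18

18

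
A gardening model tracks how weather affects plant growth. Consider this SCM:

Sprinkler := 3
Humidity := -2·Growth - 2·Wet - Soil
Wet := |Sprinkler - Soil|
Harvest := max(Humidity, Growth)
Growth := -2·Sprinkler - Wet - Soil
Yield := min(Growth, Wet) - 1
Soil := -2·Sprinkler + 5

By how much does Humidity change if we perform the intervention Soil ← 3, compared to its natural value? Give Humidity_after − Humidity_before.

4

do(Soil=3) replaces the equation Soil := -2·Sprinkler + 5 with the constant Soil = 3.
Wet = |Sprinkler - Soil|  [with Sprinkler=3, Soil=3]  = 0
Growth = -2·Sprinkler - Wet - Soil  [with Sprinkler=3, Wet=0, Soil=3]  = -9
Humidity = -2·Growth - 2·Wet - Soil  [with Growth=-9, Wet=0, Soil=3]  = 15
Without intervention: Soil = -2·Sprinkler + 5  [with Sprinkler=3]  = -1; Wet = |Sprinkler - Soil|  [with Sprinkler=3, Soil=-1]  = 4; Growth = -2·Sprinkler - Wet - Soil  [with Sprinkler=3, Wet=4, Soil=-1]  = -9; Humidity = -2·Growth - 2·Wet - Soil  [with Growth=-9, Wet=4, Soil=-1]  = 11.
Change = 15 − 11 = 4.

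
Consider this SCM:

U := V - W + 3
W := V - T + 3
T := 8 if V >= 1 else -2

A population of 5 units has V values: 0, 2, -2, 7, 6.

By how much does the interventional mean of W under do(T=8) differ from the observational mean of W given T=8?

-2.4

Every unit gets T=8 under the intervention. W values become -5, -3, -7, 2, 1; E[W|do(T=8)] = -2.4.
Conditioning on T=8 selects the 3 unit(s) with V ∈ {2, 7, 6}. Their W values: -3, 2, 1. Mean = 0.
Difference = -2.4 − 0 = -2.4.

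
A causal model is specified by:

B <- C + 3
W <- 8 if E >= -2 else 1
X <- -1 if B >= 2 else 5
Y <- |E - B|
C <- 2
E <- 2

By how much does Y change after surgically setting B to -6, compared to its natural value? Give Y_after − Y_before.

The intervention breaks the incoming arrows to B: B <- C + 3 no longer applies, and B = -6.
Y = |E - B|  [with E=2, B=-6]  = 8
Without intervention: B = C + 3  [with C=2]  = 5; Y = |E - B|  [with E=2, B=5]  = 3.
Change = 8 − 3 = 5.

5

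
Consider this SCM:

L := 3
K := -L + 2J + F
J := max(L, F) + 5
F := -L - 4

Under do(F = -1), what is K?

12

Under do(F=-1), the mechanism F := -L - 4 is discarded; F is fixed at -1.
J = max(L, F) + 5  [with L=3, F=-1]  = 8
K = -L + 2J + F  [with L=3, J=8, F=-1]  = 12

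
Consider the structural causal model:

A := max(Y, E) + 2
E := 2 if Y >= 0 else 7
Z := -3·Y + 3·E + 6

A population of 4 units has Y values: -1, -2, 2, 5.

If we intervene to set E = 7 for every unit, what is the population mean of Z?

24

Under do(E=7), E's equation is replaced by E=7 for every unit. Per-unit Z: 30, 33, 21, 12. Mean = 24.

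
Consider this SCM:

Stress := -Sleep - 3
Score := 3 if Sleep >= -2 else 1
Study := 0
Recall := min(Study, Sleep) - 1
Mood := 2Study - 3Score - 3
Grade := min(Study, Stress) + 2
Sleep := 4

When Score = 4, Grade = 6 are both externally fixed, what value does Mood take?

Setting Score = 4, Grade = 6 by intervention discards those variables' equations.
Mood = 2Study - 3Score - 3  [with Study=0, Score=4]  = -15

-15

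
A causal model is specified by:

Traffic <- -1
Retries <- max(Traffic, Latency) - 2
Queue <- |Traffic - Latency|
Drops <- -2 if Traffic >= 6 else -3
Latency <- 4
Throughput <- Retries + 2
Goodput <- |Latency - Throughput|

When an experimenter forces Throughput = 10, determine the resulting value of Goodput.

6

Intervening sets Throughput = 10 and removes its equation (Throughput <- Retries + 2).
Goodput = |Latency - Throughput|  [with Latency=4, Throughput=10]  = 6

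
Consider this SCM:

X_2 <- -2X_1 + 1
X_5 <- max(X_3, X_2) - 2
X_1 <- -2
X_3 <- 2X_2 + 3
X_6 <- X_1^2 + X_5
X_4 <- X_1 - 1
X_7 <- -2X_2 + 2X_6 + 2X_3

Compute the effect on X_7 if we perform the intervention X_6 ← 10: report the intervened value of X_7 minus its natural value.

-10

Intervening sets X_6 = 10 and removes its equation (X_6 <- X_1^2 + X_5).
X_2 = -2X_1 + 1  [with X_1=-2]  = 5
X_3 = 2X_2 + 3  [with X_2=5]  = 13
X_7 = -2X_2 + 2X_6 + 2X_3  [with X_2=5, X_6=10, X_3=13]  = 36
Without intervention: X_2 = -2X_1 + 1  [with X_1=-2]  = 5; X_3 = 2X_2 + 3  [with X_2=5]  = 13; X_5 = max(X_3, X_2) - 2  [with X_3=13, X_2=5]  = 11; X_6 = X_1^2 + X_5  [with X_1=-2, X_5=11]  = 15; X_7 = -2X_2 + 2X_6 + 2X_3  [with X_2=5, X_6=15, X_3=13]  = 46.
Change = 36 − 46 = -10.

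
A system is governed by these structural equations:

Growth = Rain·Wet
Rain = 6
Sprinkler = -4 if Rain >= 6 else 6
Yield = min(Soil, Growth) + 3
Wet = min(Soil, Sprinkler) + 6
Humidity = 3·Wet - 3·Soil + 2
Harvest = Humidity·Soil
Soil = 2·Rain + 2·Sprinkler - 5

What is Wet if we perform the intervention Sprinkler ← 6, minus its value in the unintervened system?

10

Under do(Sprinkler=6), the mechanism Sprinkler = -4 if Rain >= 6 else 6 is discarded; Sprinkler is fixed at 6.
Soil = 2·Rain + 2·Sprinkler - 5  [with Rain=6, Sprinkler=6]  = 19
Wet = min(Soil, Sprinkler) + 6  [with Soil=19, Sprinkler=6]  = 12
Without intervention: Sprinkler = -4 if Rain >= 6 else 6  [with Rain=6]  = -4; Soil = 2·Rain + 2·Sprinkler - 5  [with Rain=6, Sprinkler=-4]  = -1; Wet = min(Soil, Sprinkler) + 6  [with Soil=-1, Sprinkler=-4]  = 2.
Change = 12 − 2 = 10.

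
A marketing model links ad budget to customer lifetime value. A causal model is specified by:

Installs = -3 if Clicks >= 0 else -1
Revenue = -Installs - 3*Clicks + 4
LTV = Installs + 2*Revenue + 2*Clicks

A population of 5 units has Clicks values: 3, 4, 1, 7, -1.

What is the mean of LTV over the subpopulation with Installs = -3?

Conditioning on Installs=-3 selects the 4 unit(s) with Clicks ∈ {3, 4, 1, 7}. Their LTV values: -1, -5, 7, -17. Mean = -4.

-4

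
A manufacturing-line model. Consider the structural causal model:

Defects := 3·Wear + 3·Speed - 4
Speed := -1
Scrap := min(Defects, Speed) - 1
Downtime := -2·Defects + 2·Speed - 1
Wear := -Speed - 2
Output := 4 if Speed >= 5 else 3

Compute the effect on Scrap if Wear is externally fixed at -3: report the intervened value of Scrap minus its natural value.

Under do(Wear=-3), the mechanism Wear := -Speed - 2 is discarded; Wear is fixed at -3.
Defects = 3·Wear + 3·Speed - 4  [with Wear=-3, Speed=-1]  = -16
Scrap = min(Defects, Speed) - 1  [with Defects=-16, Speed=-1]  = -17
Without intervention: Wear = -Speed - 2  [with Speed=-1]  = -1; Defects = 3·Wear + 3·Speed - 4  [with Wear=-1, Speed=-1]  = -10; Scrap = min(Defects, Speed) - 1  [with Defects=-10, Speed=-1]  = -11.
Change = -17 − (-11) = -6.

-6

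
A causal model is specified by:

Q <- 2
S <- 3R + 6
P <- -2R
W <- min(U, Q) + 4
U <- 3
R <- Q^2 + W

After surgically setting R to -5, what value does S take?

-9

Intervening sets R = -5 and removes its equation (R <- Q^2 + W).
S = 3R + 6  [with R=-5]  = -9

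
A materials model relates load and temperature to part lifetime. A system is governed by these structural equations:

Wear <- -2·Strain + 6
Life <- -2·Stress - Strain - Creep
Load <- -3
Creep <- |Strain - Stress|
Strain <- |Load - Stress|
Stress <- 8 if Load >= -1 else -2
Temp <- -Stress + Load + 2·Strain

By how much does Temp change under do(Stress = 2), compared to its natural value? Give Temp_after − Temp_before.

Under do(Stress=2), the mechanism Stress <- 8 if Load >= -1 else -2 is discarded; Stress is fixed at 2.
Strain = |Load - Stress|  [with Load=-3, Stress=2]  = 5
Temp = -Stress + Load + 2·Strain  [with Stress=2, Load=-3, Strain=5]  = 5
Without intervention: Stress = 8 if Load >= -1 else -2  [with Load=-3]  = -2; Strain = |Load - Stress|  [with Load=-3, Stress=-2]  = 1; Temp = -Stress + Load + 2·Strain  [with Stress=-2, Load=-3, Strain=1]  = 1.
Change = 5 − 1 = 4.

4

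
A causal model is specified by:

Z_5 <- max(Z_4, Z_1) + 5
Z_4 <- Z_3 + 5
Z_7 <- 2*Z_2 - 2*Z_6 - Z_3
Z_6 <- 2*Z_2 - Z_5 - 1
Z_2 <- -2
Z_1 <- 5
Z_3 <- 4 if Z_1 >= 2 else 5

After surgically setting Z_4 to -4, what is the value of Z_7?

The intervention breaks the incoming arrows to Z_4: Z_4 <- Z_3 + 5 no longer applies, and Z_4 = -4.
Z_3 = 4 if Z_1 >= 2 else 5  [with Z_1=5]  = 4
Z_5 = max(Z_4, Z_1) + 5  [with Z_4=-4, Z_1=5]  = 10
Z_6 = 2*Z_2 - Z_5 - 1  [with Z_2=-2, Z_5=10]  = -15
Z_7 = 2*Z_2 - 2*Z_6 - Z_3  [with Z_2=-2, Z_6=-15, Z_3=4]  = 22

22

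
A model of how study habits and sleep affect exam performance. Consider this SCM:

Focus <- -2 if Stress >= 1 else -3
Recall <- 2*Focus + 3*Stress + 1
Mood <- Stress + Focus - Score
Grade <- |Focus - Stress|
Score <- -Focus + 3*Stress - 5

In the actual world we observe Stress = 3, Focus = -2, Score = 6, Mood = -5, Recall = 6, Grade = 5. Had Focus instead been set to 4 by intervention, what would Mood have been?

Under do(Focus=4), the mechanism Focus <- -2 if Stress >= 1 else -3 is discarded; Focus is fixed at 4.
Score = -Focus + 3*Stress - 5  [with Focus=4, Stress=3]  = 0
Mood = Stress + Focus - Score  [with Stress=3, Focus=4, Score=0]  = 7

7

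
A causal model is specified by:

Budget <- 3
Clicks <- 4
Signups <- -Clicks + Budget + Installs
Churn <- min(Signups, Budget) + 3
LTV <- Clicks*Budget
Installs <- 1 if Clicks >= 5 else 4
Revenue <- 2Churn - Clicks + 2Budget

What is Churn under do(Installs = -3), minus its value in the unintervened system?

do(Installs=-3) replaces the equation Installs <- 1 if Clicks >= 5 else 4 with the constant Installs = -3.
Signups = -Clicks + Budget + Installs  [with Clicks=4, Budget=3, Installs=-3]  = -4
Churn = min(Signups, Budget) + 3  [with Signups=-4, Budget=3]  = -1
Without intervention: Installs = 1 if Clicks >= 5 else 4  [with Clicks=4]  = 4; Signups = -Clicks + Budget + Installs  [with Clicks=4, Budget=3, Installs=4]  = 3; Churn = min(Signups, Budget) + 3  [with Signups=3, Budget=3]  = 6.
Change = -1 − 6 = -7.

-7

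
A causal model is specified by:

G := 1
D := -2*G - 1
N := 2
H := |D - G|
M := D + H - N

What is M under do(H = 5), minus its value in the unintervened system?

Intervening sets H = 5 and removes its equation (H := |D - G|).
D = -2*G - 1  [with G=1]  = -3
M = D + H - N  [with D=-3, H=5, N=2]  = 0
Without intervention: D = -2*G - 1  [with G=1]  = -3; H = |D - G|  [with D=-3, G=1]  = 4; M = D + H - N  [with D=-3, H=4, N=2]  = -1.
Change = 0 − (-1) = 1.

1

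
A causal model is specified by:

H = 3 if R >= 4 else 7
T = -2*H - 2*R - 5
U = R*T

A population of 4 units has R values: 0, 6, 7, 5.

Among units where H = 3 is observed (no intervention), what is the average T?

-23

Observing H=3 restricts to units where H's equation naturally yields 3: R ∈ {6, 7, 5}. In that subpopulation T = -23, -25, -21, mean -23.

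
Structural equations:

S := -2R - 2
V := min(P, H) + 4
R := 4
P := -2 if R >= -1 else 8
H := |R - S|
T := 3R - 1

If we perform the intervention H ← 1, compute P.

-2

Intervening sets H = 1 and removes its equation (H := |R - S|).
No directed path runs from H to P, so P keeps its natural value.
P = -2 if R >= -1 else 8  [with R=4]  = -2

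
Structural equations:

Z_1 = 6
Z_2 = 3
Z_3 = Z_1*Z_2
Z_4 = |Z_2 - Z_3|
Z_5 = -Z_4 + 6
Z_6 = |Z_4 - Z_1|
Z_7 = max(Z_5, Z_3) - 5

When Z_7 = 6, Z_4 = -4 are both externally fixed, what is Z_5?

Under do(Z_7 = 6, Z_4 = -4), each intervened variable's structural equation is replaced by its fixed value.
Z_5 = -Z_4 + 6  [with Z_4=-4]  = 10

10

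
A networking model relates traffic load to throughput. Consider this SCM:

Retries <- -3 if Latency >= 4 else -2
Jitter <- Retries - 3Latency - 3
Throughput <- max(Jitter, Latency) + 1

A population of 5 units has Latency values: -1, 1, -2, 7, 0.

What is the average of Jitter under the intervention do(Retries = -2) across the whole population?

-8

Under do(Retries=-2), Retries's equation is replaced by Retries=-2 for every unit. Per-unit Jitter: -2, -8, 1, -26, -5. Mean = -8.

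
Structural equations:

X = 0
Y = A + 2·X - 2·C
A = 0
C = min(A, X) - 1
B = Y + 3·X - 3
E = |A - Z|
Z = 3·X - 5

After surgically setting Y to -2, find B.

The intervention breaks the incoming arrows to Y: Y = A + 2·X - 2·C no longer applies, and Y = -2.
B = Y + 3·X - 3  [with Y=-2, X=0]  = -5

-5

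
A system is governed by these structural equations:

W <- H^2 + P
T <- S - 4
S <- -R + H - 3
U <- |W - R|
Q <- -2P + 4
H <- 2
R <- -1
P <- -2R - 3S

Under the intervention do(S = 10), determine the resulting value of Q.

60

The intervention breaks the incoming arrows to S: S <- -R + H - 3 no longer applies, and S = 10.
P = -2R - 3S  [with R=-1, S=10]  = -28
Q = -2P + 4  [with P=-28]  = 60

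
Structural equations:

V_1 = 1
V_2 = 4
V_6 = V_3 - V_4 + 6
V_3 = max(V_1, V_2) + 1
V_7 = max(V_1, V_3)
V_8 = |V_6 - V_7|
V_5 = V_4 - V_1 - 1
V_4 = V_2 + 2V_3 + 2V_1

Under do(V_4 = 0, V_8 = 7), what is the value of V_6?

The joint intervention fixes V_4 = 0, V_8 = 7, removing each variable's own equation.
V_3 = max(V_1, V_2) + 1  [with V_1=1, V_2=4]  = 5
V_6 = V_3 - V_4 + 6  [with V_3=5, V_4=0]  = 11

11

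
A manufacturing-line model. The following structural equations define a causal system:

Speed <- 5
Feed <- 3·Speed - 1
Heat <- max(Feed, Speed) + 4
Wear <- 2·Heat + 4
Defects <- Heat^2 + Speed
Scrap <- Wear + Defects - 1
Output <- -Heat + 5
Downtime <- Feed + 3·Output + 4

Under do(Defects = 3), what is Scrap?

The intervention breaks the incoming arrows to Defects: Defects <- Heat^2 + Speed no longer applies, and Defects = 3.
Feed = 3·Speed - 1  [with Speed=5]  = 14
Heat = max(Feed, Speed) + 4  [with Feed=14, Speed=5]  = 18
Wear = 2·Heat + 4  [with Heat=18]  = 40
Scrap = Wear + Defects - 1  [with Wear=40, Defects=3]  = 42

42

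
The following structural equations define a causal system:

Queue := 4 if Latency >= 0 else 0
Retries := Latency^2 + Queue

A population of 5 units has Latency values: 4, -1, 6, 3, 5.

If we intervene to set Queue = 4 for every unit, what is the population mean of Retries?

21.4

Under do(Queue=4), Queue's equation is replaced by Queue=4 for every unit. Per-unit Retries: 20, 5, 40, 13, 29. Mean = 21.4.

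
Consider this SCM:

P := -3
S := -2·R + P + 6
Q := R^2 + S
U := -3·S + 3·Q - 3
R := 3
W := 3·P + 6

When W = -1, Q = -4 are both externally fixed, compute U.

Setting W = -1, Q = -4 by intervention discards those variables' equations.
S = -2·R + P + 6  [with R=3, P=-3]  = -3
U = -3·S + 3·Q - 3  [with S=-3, Q=-4]  = -6

-6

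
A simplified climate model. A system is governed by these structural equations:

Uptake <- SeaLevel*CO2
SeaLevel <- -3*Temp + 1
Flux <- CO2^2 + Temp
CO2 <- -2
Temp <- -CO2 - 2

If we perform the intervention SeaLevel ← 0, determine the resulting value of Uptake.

do(SeaLevel=0) replaces the equation SeaLevel <- -3*Temp + 1 with the constant SeaLevel = 0.
Uptake = SeaLevel*CO2  [with SeaLevel=0, CO2=-2]  = 0

0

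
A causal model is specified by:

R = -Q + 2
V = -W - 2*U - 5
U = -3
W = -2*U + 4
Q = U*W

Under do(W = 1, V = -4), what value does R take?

Setting W = 1, V = -4 by intervention discards those variables' equations.
Q = U*W  [with U=-3, W=1]  = -3
R = -Q + 2  [with Q=-3]  = 5

5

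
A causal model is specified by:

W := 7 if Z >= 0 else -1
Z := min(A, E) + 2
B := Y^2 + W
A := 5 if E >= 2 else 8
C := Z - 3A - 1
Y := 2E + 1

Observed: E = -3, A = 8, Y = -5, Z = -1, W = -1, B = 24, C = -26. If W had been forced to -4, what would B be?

The intervention breaks the incoming arrows to W: W := 7 if Z >= 0 else -1 no longer applies, and W = -4.
Y = 2E + 1  [with E=-3]  = -5
B = Y^2 + W  [with Y=-5, W=-4]  = 21

21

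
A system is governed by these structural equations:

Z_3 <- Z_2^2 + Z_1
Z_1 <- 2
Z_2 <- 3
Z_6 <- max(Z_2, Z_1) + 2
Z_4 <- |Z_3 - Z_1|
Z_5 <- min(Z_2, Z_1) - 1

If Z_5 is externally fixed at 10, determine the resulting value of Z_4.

The intervention breaks the incoming arrows to Z_5: Z_5 <- min(Z_2, Z_1) - 1 no longer applies, and Z_5 = 10.
Since Z_4 is not a descendant of the intervened variable, it is unaffected.
Z_3 = Z_2^2 + Z_1  [with Z_2=3, Z_1=2]  = 11
Z_4 = |Z_3 - Z_1|  [with Z_3=11, Z_1=2]  = 9

9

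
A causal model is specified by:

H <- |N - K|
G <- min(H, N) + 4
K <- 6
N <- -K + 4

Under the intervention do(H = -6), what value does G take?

-2

The intervention breaks the incoming arrows to H: H <- |N - K| no longer applies, and H = -6.
N = -K + 4  [with K=6]  = -2
G = min(H, N) + 4  [with H=-6, N=-2]  = -2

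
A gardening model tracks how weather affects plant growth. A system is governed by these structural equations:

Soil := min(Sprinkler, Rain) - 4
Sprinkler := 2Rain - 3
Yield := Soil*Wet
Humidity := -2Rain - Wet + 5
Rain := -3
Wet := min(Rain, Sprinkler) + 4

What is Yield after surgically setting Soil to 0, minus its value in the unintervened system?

The intervention breaks the incoming arrows to Soil: Soil := min(Sprinkler, Rain) - 4 no longer applies, and Soil = 0.
Sprinkler = 2Rain - 3  [with Rain=-3]  = -9
Wet = min(Rain, Sprinkler) + 4  [with Rain=-3, Sprinkler=-9]  = -5
Yield = Soil*Wet  [with Soil=0, Wet=-5]  = 0
Without intervention: Sprinkler = 2Rain - 3  [with Rain=-3]  = -9; Soil = min(Sprinkler, Rain) - 4  [with Sprinkler=-9, Rain=-3]  = -13; Wet = min(Rain, Sprinkler) + 4  [with Rain=-3, Sprinkler=-9]  = -5; Yield = Soil*Wet  [with Soil=-13, Wet=-5]  = 65.
Change = 0 − 65 = -65.

-65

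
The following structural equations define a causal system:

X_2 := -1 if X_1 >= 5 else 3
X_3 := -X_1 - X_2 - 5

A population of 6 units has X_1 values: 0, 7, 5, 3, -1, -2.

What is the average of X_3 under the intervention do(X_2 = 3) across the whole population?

-10

Under do(X_2=3), X_2's equation is replaced by X_2=3 for every unit. Per-unit X_3: -8, -15, -13, -11, -7, -6. Mean = -10.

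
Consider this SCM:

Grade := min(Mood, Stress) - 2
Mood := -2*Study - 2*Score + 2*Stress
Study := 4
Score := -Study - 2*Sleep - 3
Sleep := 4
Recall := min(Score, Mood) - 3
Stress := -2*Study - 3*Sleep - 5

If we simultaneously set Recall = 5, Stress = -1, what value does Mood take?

20

Under do(Recall = 5, Stress = -1), each intervened variable's structural equation is replaced by its fixed value.
Score = -Study - 2*Sleep - 3  [with Study=4, Sleep=4]  = -15
Mood = -2*Study - 2*Score + 2*Stress  [with Study=4, Score=-15, Stress=-1]  = 20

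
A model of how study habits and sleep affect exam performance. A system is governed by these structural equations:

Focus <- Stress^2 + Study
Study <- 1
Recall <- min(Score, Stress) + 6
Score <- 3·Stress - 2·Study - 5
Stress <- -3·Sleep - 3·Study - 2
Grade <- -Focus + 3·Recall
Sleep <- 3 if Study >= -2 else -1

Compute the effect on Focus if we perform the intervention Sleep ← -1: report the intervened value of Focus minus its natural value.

Under do(Sleep=-1), the mechanism Sleep <- 3 if Study >= -2 else -1 is discarded; Sleep is fixed at -1.
Stress = -3·Sleep - 3·Study - 2  [with Sleep=-1, Study=1]  = -2
Focus = Stress^2 + Study  [with Stress=-2, Study=1]  = 5
Without intervention: Sleep = 3 if Study >= -2 else -1  [with Study=1]  = 3; Stress = -3·Sleep - 3·Study - 2  [with Sleep=3, Study=1]  = -14; Focus = Stress^2 + Study  [with Stress=-14, Study=1]  = 197.
Change = 5 − 197 = -192.

-192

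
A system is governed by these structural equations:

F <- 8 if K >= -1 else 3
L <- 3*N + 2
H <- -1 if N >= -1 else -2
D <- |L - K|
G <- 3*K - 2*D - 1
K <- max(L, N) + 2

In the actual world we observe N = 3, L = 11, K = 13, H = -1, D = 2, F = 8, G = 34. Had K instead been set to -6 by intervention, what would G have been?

The intervention breaks the incoming arrows to K: K <- max(L, N) + 2 no longer applies, and K = -6.
L = 3*N + 2  [with N=3]  = 11
D = |L - K|  [with L=11, K=-6]  = 17
G = 3*K - 2*D - 1  [with K=-6, D=17]  = -53

-53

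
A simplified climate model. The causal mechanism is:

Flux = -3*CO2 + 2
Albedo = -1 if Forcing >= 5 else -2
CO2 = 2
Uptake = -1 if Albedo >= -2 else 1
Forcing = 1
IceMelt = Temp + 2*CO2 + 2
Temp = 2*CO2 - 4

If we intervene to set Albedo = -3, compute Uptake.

1

Under do(Albedo=-3), the mechanism Albedo = -1 if Forcing >= 5 else -2 is discarded; Albedo is fixed at -3.
Uptake = -1 if Albedo >= -2 else 1  [with Albedo=-3]  = 1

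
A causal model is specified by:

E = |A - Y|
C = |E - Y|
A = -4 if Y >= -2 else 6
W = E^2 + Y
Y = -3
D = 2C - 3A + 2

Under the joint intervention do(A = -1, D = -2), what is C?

5

The joint intervention fixes A = -1, D = -2, removing each variable's own equation.
E = |A - Y|  [with A=-1, Y=-3]  = 2
C = |E - Y|  [with E=2, Y=-3]  = 5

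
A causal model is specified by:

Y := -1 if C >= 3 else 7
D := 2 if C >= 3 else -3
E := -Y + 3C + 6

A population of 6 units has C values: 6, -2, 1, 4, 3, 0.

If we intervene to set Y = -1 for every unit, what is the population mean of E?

13

Every unit gets Y=-1 under the intervention. E values become 25, 1, 10, 19, 16, 7; E[E|do(Y=-1)] = 13.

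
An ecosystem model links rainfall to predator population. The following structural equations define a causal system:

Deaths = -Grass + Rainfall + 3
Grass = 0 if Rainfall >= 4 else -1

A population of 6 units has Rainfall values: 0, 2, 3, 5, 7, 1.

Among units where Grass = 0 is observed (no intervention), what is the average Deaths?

E[Deaths|Grass=0] averages over only the 2 units with Grass=0 (Rainfall = 5, 7): Deaths = 8, 10, mean 9.

9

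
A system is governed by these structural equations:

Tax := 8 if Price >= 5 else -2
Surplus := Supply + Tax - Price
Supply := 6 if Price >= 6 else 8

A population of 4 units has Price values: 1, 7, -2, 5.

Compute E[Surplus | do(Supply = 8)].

Under do(Supply=8), Supply's equation is replaced by Supply=8 for every unit. Per-unit Surplus: 5, 9, 8, 11. Mean = 8.25.

8.25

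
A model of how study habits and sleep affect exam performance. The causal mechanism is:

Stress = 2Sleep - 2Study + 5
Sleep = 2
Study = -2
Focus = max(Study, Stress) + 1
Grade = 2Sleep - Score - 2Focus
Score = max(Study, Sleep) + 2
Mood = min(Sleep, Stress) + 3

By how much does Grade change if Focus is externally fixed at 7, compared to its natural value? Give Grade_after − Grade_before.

The intervention breaks the incoming arrows to Focus: Focus = max(Study, Stress) + 1 no longer applies, and Focus = 7.
Score = max(Study, Sleep) + 2  [with Study=-2, Sleep=2]  = 4
Grade = 2Sleep - Score - 2Focus  [with Sleep=2, Score=4, Focus=7]  = -14
Without intervention: Stress = 2Sleep - 2Study + 5  [with Sleep=2, Study=-2]  = 13; Focus = max(Study, Stress) + 1  [with Study=-2, Stress=13]  = 14; Score = max(Study, Sleep) + 2  [with Study=-2, Sleep=2]  = 4; Grade = 2Sleep - Score - 2Focus  [with Sleep=2, Score=4, Focus=14]  = -28.
Change = -14 − (-28) = 14.

14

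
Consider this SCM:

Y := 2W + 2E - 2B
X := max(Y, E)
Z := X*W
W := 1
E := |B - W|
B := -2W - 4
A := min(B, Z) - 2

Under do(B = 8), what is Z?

Under do(B=8), the mechanism B := -2W - 4 is discarded; B is fixed at 8.
E = |B - W|  [with B=8, W=1]  = 7
Y = 2W + 2E - 2B  [with W=1, E=7, B=8]  = 0
X = max(Y, E)  [with Y=0, E=7]  = 7
Z = X*W  [with X=7, W=1]  = 7

7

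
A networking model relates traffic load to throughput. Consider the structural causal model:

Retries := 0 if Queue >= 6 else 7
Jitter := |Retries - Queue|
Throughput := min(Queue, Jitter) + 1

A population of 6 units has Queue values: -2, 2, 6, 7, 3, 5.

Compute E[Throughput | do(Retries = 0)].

4.5

The intervention sets Retries=0 in all 6 units regardless of Queue. Recomputing Throughput per unit gives -1, 3, 7, 8, 4, 6; average 4.5.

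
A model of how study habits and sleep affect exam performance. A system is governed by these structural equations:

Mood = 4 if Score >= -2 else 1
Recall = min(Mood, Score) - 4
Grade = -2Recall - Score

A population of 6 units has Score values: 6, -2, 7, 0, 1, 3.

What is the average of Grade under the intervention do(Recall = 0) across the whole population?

-2.5

Under do(Recall=0), Recall's equation is replaced by Recall=0 for every unit. Per-unit Grade: -6, 2, -7, 0, -1, -3. Mean = -2.5.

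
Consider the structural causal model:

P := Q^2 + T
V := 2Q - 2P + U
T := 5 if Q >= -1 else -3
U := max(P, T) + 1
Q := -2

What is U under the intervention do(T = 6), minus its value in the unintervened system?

Under do(T=6), the mechanism T := 5 if Q >= -1 else -3 is discarded; T is fixed at 6.
P = Q^2 + T  [with Q=-2, T=6]  = 10
U = max(P, T) + 1  [with P=10, T=6]  = 11
Without intervention: T = 5 if Q >= -1 else -3  [with Q=-2]  = -3; P = Q^2 + T  [with Q=-2, T=-3]  = 1; U = max(P, T) + 1  [with P=1, T=-3]  = 2.
Change = 11 − 2 = 9.

9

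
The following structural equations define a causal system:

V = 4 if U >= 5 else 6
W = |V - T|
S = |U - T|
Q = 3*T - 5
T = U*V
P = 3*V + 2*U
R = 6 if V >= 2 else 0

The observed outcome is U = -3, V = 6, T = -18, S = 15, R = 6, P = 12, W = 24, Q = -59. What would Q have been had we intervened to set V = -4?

31

do(V=-4) replaces the equation V = 4 if U >= 5 else 6 with the constant V = -4.
T = U*V  [with U=-3, V=-4]  = 12
Q = 3*T - 5  [with T=12]  = 31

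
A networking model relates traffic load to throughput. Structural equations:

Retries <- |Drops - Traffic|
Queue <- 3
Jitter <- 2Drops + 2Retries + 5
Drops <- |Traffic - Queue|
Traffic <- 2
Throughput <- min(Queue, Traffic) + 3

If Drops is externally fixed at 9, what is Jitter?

37

do(Drops=9) replaces the equation Drops <- |Traffic - Queue| with the constant Drops = 9.
Retries = |Drops - Traffic|  [with Drops=9, Traffic=2]  = 7
Jitter = 2Drops + 2Retries + 5  [with Drops=9, Retries=7]  = 37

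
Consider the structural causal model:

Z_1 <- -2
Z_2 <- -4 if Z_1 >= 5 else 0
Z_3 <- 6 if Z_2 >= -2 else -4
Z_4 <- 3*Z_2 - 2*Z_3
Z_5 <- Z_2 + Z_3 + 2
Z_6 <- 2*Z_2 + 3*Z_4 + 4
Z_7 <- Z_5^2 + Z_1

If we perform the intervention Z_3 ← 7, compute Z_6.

-38

The intervention breaks the incoming arrows to Z_3: Z_3 <- 6 if Z_2 >= -2 else -4 no longer applies, and Z_3 = 7.
Z_2 = -4 if Z_1 >= 5 else 0  [with Z_1=-2]  = 0
Z_4 = 3*Z_2 - 2*Z_3  [with Z_2=0, Z_3=7]  = -14
Z_6 = 2*Z_2 + 3*Z_4 + 4  [with Z_2=0, Z_4=-14]  = -38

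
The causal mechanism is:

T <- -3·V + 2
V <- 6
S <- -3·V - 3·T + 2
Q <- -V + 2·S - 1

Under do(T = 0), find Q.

-39

Under do(T=0), the mechanism T <- -3·V + 2 is discarded; T is fixed at 0.
S = -3·V - 3·T + 2  [with V=6, T=0]  = -16
Q = -V + 2·S - 1  [with V=6, S=-16]  = -39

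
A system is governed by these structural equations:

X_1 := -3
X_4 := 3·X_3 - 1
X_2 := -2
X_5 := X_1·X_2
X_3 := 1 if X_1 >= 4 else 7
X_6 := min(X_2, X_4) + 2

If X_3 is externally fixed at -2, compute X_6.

-5

The intervention breaks the incoming arrows to X_3: X_3 := 1 if X_1 >= 4 else 7 no longer applies, and X_3 = -2.
X_4 = 3·X_3 - 1  [with X_3=-2]  = -7
X_6 = min(X_2, X_4) + 2  [with X_2=-2, X_4=-7]  = -5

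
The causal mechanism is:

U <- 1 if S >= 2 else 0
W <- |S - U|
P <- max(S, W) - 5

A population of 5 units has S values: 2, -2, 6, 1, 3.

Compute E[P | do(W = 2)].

The intervention sets W=2 in all 5 units regardless of S. Recomputing P per unit gives -3, -3, 1, -3, -2; average -2.

-2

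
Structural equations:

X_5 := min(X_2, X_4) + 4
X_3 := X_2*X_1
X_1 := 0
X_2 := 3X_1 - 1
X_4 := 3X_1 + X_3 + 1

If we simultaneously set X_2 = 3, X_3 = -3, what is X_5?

2

Under do(X_2 = 3, X_3 = -3), each intervened variable's structural equation is replaced by its fixed value.
X_4 = 3X_1 + X_3 + 1  [with X_1=0, X_3=-3]  = -2
X_5 = min(X_2, X_4) + 4  [with X_2=3, X_4=-2]  = 2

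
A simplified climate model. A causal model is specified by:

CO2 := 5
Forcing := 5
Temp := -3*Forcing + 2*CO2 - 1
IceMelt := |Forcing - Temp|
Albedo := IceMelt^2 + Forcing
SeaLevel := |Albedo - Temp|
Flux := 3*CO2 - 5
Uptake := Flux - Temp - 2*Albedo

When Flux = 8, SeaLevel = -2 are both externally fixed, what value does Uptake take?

-238

Under do(Flux = 8, SeaLevel = -2), each intervened variable's structural equation is replaced by its fixed value.
Temp = -3*Forcing + 2*CO2 - 1  [with Forcing=5, CO2=5]  = -6
IceMelt = |Forcing - Temp|  [with Forcing=5, Temp=-6]  = 11
Albedo = IceMelt^2 + Forcing  [with IceMelt=11, Forcing=5]  = 126
Uptake = Flux - Temp - 2*Albedo  [with Flux=8, Temp=-6, Albedo=126]  = -238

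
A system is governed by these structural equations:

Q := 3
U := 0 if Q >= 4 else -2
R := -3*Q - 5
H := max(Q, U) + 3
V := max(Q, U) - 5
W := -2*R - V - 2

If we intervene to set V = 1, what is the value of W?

25

The intervention breaks the incoming arrows to V: V := max(Q, U) - 5 no longer applies, and V = 1.
R = -3*Q - 5  [with Q=3]  = -14
W = -2*R - V - 2  [with R=-14, V=1]  = 25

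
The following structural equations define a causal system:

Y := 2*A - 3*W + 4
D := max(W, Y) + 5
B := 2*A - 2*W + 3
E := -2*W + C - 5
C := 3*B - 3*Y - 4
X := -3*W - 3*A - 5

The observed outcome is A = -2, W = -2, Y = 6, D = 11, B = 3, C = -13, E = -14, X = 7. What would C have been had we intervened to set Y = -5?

20

The intervention breaks the incoming arrows to Y: Y := 2*A - 3*W + 4 no longer applies, and Y = -5.
B = 2*A - 2*W + 3  [with A=-2, W=-2]  = 3
C = 3*B - 3*Y - 4  [with B=3, Y=-5]  = 20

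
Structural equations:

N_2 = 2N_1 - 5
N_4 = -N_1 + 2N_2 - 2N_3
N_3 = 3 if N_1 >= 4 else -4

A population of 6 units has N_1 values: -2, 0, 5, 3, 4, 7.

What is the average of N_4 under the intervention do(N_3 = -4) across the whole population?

Under do(N_3=-4), N_3's equation is replaced by N_3=-4 for every unit. Per-unit N_4: -8, -2, 13, 7, 10, 19. Mean = 6.5.

6.5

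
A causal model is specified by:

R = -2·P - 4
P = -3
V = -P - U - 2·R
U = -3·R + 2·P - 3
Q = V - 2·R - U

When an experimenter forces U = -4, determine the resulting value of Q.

3

do(U=-4) replaces the equation U = -3·R + 2·P - 3 with the constant U = -4.
R = -2·P - 4  [with P=-3]  = 2
V = -P - U - 2·R  [with P=-3, U=-4, R=2]  = 3
Q = V - 2·R - U  [with V=3, R=2, U=-4]  = 3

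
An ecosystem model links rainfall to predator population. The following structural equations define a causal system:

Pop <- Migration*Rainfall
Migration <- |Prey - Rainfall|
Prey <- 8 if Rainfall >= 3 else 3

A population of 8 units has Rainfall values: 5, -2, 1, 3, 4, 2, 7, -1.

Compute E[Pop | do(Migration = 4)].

9.5

Under do(Migration=4), Migration's equation is replaced by Migration=4 for every unit. Per-unit Pop: 20, -8, 4, 12, 16, 8, 28, -4. Mean = 9.5.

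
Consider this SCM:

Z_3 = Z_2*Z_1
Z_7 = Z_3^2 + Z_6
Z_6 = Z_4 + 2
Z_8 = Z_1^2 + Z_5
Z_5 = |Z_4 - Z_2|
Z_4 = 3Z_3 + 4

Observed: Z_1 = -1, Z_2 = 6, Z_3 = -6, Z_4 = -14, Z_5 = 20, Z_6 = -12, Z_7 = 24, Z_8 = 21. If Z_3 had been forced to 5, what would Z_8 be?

The intervention breaks the incoming arrows to Z_3: Z_3 = Z_2*Z_1 no longer applies, and Z_3 = 5.
Z_4 = 3Z_3 + 4  [with Z_3=5]  = 19
Z_5 = |Z_4 - Z_2|  [with Z_4=19, Z_2=6]  = 13
Z_8 = Z_1^2 + Z_5  [with Z_1=-1, Z_5=13]  = 14

14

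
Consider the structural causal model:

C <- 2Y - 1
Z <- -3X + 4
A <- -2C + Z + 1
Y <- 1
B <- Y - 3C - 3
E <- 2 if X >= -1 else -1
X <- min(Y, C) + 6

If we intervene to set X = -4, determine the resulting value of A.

15

The intervention breaks the incoming arrows to X: X <- min(Y, C) + 6 no longer applies, and X = -4.
C = 2Y - 1  [with Y=1]  = 1
Z = -3X + 4  [with X=-4]  = 16
A = -2C + Z + 1  [with C=1, Z=16]  = 15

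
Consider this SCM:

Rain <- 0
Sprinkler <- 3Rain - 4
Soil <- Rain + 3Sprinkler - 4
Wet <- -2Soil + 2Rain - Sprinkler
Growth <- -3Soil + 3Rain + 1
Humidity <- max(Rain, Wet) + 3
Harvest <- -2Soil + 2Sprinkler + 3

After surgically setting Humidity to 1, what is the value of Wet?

36

do(Humidity=1) replaces the equation Humidity <- max(Rain, Wet) + 3 with the constant Humidity = 1.
No directed path runs from Humidity to Wet, so Wet keeps its natural value.
Sprinkler = 3Rain - 4  [with Rain=0]  = -4
Soil = Rain + 3Sprinkler - 4  [with Rain=0, Sprinkler=-4]  = -16
Wet = -2Soil + 2Rain - Sprinkler  [with Soil=-16, Rain=0, Sprinkler=-4]  = 36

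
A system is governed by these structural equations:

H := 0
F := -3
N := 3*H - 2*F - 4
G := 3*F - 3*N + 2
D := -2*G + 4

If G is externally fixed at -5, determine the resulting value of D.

14

Intervening sets G = -5 and removes its equation (G := 3*F - 3*N + 2).
D = -2*G + 4  [with G=-5]  = 14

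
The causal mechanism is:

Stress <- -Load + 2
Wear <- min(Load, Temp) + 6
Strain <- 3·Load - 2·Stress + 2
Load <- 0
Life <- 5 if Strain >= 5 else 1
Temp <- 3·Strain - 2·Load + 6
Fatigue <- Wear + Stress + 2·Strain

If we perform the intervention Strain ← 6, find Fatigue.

The intervention breaks the incoming arrows to Strain: Strain <- 3·Load - 2·Stress + 2 no longer applies, and Strain = 6.
Stress = -Load + 2  [with Load=0]  = 2
Temp = 3·Strain - 2·Load + 6  [with Strain=6, Load=0]  = 24
Wear = min(Load, Temp) + 6  [with Load=0, Temp=24]  = 6
Fatigue = Wear + Stress + 2·Strain  [with Wear=6, Stress=2, Strain=6]  = 20

20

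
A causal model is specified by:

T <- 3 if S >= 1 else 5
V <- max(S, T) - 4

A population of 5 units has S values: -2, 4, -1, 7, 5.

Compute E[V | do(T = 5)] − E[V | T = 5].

0.4

do(T=5) breaks T's dependence on S. With T=5 fixed, V across the units is 1, 1, 1, 3, 1, mean 1.4.
E[V|T=5] averages over only the 2 units with T=5 (S = -2, -1): V = 1, 1, mean 1.
Difference = 1.4 − 1 = 0.4.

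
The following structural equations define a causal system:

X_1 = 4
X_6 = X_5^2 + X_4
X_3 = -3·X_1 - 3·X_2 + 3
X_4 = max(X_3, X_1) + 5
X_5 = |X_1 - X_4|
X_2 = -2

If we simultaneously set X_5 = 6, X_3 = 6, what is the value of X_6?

The joint intervention fixes X_5 = 6, X_3 = 6, removing each variable's own equation.
X_4 = max(X_3, X_1) + 5  [with X_3=6, X_1=4]  = 11
X_6 = X_5^2 + X_4  [with X_5=6, X_4=11]  = 47

47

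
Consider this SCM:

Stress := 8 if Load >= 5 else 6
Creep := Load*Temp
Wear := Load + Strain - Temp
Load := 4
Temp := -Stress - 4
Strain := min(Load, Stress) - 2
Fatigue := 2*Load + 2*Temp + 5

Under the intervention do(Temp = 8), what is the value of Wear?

Under do(Temp=8), the mechanism Temp := -Stress - 4 is discarded; Temp is fixed at 8.
Stress = 8 if Load >= 5 else 6  [with Load=4]  = 6
Strain = min(Load, Stress) - 2  [with Load=4, Stress=6]  = 2
Wear = Load + Strain - Temp  [with Load=4, Strain=2, Temp=8]  = -2

-2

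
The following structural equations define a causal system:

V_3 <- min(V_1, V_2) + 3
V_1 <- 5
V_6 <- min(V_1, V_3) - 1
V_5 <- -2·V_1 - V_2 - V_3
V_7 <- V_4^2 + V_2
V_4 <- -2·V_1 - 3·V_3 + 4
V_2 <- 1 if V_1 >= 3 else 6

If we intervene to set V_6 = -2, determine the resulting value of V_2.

1

do(V_6=-2) replaces the equation V_6 <- min(V_1, V_3) - 1 with the constant V_6 = -2.
V_2 is not downstream of the intervention, so its value is determined by the original equations.
V_2 = 1 if V_1 >= 3 else 6  [with V_1=5]  = 1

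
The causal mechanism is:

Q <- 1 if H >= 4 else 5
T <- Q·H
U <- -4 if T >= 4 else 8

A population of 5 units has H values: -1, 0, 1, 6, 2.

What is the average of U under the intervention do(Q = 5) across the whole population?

0.8

Under do(Q=5), Q's equation is replaced by Q=5 for every unit. Per-unit U: 8, 8, -4, -4, -4. Mean = 0.8.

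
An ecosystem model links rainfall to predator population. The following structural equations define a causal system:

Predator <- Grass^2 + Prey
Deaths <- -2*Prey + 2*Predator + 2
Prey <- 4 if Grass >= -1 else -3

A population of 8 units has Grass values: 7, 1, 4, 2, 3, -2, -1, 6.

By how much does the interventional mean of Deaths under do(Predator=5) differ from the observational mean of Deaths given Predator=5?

1.75

The intervention sets Predator=5 in all 8 units regardless of Grass. Recomputing Deaths per unit gives 4, 4, 4, 4, 4, 18, 4, 4; average 5.75.
Conditioning on Predator=5 selects the 2 unit(s) with Grass ∈ {1, -1}. Their Deaths values: 4, 4. Mean = 4.
Difference = 5.75 − 4 = 1.75.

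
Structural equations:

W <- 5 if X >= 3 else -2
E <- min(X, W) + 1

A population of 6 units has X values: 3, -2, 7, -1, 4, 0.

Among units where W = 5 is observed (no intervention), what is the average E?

5

Conditioning on W=5 selects the 3 unit(s) with X ∈ {3, 7, 4}. Their E values: 4, 6, 5. Mean = 5.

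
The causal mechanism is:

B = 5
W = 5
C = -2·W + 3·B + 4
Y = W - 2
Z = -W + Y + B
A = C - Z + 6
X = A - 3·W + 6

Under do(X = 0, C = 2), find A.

5

Setting X = 0, C = 2 by intervention discards those variables' equations.
Y = W - 2  [with W=5]  = 3
Z = -W + Y + B  [with W=5, Y=3, B=5]  = 3
A = C - Z + 6  [with C=2, Z=3]  = 5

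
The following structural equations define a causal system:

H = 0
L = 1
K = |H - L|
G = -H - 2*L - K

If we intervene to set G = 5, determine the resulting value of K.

1

Under do(G=5), the mechanism G = -H - 2*L - K is discarded; G is fixed at 5.
Since K is not a descendant of the intervened variable, it is unaffected.
K = |H - L|  [with H=0, L=1]  = 1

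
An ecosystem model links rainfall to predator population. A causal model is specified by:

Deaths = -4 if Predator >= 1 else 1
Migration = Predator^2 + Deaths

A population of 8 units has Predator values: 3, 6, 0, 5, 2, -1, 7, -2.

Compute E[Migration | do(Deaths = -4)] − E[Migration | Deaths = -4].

Every unit gets Deaths=-4 under the intervention. Migration values become 5, 32, -4, 21, 0, -3, 45, 0; E[Migration|do(Deaths=-4)] = 12.
Observing Deaths=-4 restricts to units where Deaths's equation naturally yields -4: Predator ∈ {3, 6, 5, 2, 7}. In that subpopulation Migration = 5, 32, 21, 0, 45, mean 20.6.
Difference = 12 − 20.6 = -8.6.

-8.6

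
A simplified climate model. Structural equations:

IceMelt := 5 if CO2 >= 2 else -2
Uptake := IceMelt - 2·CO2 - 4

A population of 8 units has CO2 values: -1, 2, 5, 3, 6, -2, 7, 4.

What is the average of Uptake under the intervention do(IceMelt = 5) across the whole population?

Every unit gets IceMelt=5 under the intervention. Uptake values become 3, -3, -9, -5, -11, 5, -13, -7; E[Uptake|do(IceMelt=5)] = -5.

-5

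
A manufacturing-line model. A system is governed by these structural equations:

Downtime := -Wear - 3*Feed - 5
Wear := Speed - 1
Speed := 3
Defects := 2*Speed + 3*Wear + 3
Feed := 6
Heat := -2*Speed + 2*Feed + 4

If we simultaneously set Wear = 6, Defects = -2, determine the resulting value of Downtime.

The joint intervention fixes Wear = 6, Defects = -2, removing each variable's own equation.
Downtime = -Wear - 3*Feed - 5  [with Wear=6, Feed=6]  = -29

-29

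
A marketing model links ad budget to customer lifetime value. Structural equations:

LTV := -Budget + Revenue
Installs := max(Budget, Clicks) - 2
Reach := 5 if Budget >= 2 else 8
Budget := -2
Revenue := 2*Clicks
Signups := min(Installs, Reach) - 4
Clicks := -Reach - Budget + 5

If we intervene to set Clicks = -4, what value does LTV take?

The intervention breaks the incoming arrows to Clicks: Clicks := -Reach - Budget + 5 no longer applies, and Clicks = -4.
Revenue = 2*Clicks  [with Clicks=-4]  = -8
LTV = -Budget + Revenue  [with Budget=-2, Revenue=-8]  = -6

-6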